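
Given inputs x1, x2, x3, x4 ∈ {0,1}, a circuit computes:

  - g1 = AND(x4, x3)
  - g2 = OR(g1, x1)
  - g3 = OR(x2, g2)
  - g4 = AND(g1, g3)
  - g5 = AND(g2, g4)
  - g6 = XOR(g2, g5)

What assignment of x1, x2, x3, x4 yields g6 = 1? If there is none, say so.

x1=1, x2=1, x3=0, x4=1

g6 = XOR(g2, g5) must be 1, so g2 and g5 differ.
Check with x1=1, x2=1, x3=0, x4=1:
g1 = AND(x4, x3) = AND(1, 0) = 0
g2 = OR(g1, x1) = OR(0, 1) = 1
g3 = OR(x2, g2) = OR(1, 1) = 1
g4 = AND(g1, g3) = AND(0, 1) = 0
g5 = AND(g2, g4) = AND(1, 0) = 0
g6 = XOR(g2, g5) = XOR(1, 0) = 1
So g6 = 1 as required.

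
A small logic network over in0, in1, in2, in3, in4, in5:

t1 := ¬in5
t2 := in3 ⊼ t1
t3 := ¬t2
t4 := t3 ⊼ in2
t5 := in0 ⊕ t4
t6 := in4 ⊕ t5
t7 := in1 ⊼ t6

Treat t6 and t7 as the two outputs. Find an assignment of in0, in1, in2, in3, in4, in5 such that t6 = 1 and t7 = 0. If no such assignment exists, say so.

in0=0, in1=1, in2=0, in3=0, in4=0, in5=0

Check with in0=0, in1=1, in2=0, in3=0, in4=0, in5=0:
t1 = ¬in5 = ¬0 = 1
t2 = in3 ⊼ t1 = 0 ⊼ 1 = 1
t3 = ¬t2 = ¬1 = 0
t4 = t3 ⊼ in2 = 0 ⊼ 0 = 1
t5 = in0 ⊕ t4 = 0 ⊕ 1 = 1
t6 = in4 ⊕ t5 = 0 ⊕ 1 = 1
t7 = in1 ⊼ t6 = 1 ⊼ 1 = 0
So t6 = 1 and t7 = 0.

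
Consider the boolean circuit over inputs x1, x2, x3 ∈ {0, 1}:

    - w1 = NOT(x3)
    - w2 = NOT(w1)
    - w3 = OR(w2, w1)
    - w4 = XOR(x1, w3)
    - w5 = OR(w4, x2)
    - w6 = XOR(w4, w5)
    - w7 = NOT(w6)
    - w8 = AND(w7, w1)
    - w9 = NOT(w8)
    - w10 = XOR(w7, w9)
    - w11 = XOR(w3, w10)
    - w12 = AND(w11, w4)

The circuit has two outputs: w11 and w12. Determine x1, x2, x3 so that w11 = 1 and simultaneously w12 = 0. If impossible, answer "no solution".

x1=1 x2=0 x3=1

Check with x1=1 x2=0 x3=1:
w1 = NOT(x3) = NOT 1 = 0
w2 = NOT(w1) = NOT 0 = 1
w3 = OR(w2, w1) = OR(1, 0) = 1
w4 = XOR(x1, w3) = XOR(1, 1) = 0
w5 = OR(w4, x2) = OR(0, 0) = 0
w6 = XOR(w4, w5) = XOR(0, 0) = 0
w7 = NOT(w6) = NOT 0 = 1
w8 = AND(w7, w1) = AND(1, 0) = 0
w9 = NOT(w8) = NOT 0 = 1
w10 = XOR(w7, w9) = XOR(1, 1) = 0
w11 = XOR(w3, w10) = XOR(1, 0) = 1
w12 = AND(w11, w4) = AND(1, 0) = 0
So w11 = 1 and w12 = 0.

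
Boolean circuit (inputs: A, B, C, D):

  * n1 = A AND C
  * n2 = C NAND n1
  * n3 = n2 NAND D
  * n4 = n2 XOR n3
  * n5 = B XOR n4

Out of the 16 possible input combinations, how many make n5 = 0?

8

n5 = B XOR n4 must be 0, so B and n4 are equal.
Enumerating the 16 input combinations, 8 give n5 = 0 and 8 give n5 = 1.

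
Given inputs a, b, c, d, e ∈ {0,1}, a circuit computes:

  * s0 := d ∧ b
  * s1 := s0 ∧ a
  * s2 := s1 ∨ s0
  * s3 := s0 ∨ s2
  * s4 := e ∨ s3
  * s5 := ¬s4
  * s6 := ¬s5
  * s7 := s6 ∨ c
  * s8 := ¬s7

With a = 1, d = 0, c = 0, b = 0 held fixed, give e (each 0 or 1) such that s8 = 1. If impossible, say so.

s8 = ¬s7 must be 1, so s7 = 0.
s7 = s6 ∨ c must be 0, so both s6 = 0 and c = 0.
Check with a = 1, d = 0, c = 0, b = 0 and e=0:
s0 = d ∧ b = 0 ∧ 0 = 0
s1 = s0 ∧ a = 0 ∧ 1 = 0
s2 = s1 ∨ s0 = 0 ∨ 0 = 0
s3 = s0 ∨ s2 = 0 ∨ 0 = 0
s4 = e ∨ s3 = 0 ∨ 0 = 0
s5 = ¬s4 = ¬0 = 1
s6 = ¬s5 = ¬1 = 0
s7 = s6 ∨ c = 0 ∨ 0 = 0
s8 = ¬s7 = ¬0 = 1
So s8 = 1.

e=0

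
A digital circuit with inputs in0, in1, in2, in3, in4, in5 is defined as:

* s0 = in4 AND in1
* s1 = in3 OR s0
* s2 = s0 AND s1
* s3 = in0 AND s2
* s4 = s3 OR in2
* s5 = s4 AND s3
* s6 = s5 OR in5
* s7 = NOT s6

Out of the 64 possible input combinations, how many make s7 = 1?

s7 = NOT s6 must be 1, so s6 = 0.
s6 = s5 OR in5 must be 0, so both s5 = 0 and in5 = 0.
s5 = s4 AND s3 must be 0, so at least one of s4, s3 is 0.
Enumerating the 64 input combinations, 28 give s7 = 1 and 36 give s7 = 0.

28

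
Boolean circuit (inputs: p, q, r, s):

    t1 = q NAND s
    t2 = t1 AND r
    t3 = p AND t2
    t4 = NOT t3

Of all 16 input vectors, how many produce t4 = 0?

3

t4 = NOT t3 must be 0, so t3 = 1.
Enumerating the 16 input combinations, 3 give t4 = 0 and 13 give t4 = 1.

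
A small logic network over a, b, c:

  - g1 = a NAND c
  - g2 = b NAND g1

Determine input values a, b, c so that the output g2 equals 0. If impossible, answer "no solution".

g2 = b NAND g1 must be 0, so both b = 1 and g1 = 1.
Check with a=0 b=1 c=1:
g1 = a NAND c = 0 NAND 1 = 1
g2 = b NAND g1 = 1 NAND 1 = 0
So g2 = 0 as required.

a=0 b=1 c=1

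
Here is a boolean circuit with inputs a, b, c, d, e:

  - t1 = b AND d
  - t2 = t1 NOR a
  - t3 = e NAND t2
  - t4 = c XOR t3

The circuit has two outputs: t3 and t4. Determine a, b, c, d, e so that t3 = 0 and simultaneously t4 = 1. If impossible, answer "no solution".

a=0 b=1 c=1 d=0 e=1

Check with a=0 b=1 c=1 d=0 e=1:
t1 = b AND d = 1 AND 0 = 0
t2 = t1 NOR a = 0 NOR 0 = 1
t3 = e NAND t2 = 1 NAND 1 = 0
t4 = c XOR t3 = 1 XOR 0 = 1
So t3 = 0 and t4 = 1.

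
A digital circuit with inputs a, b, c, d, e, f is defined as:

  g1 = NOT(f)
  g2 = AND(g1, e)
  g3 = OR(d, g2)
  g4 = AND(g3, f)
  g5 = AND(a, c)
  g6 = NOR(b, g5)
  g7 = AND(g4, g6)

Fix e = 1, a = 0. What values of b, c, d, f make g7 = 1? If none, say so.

b=0 c=1 d=1 f=1

g7 = AND(g4, g6) must be 1, so both g4 = 1 and g6 = 1.
Check with e = 1, a = 0 and b=0, c=1, d=1, f=1:
g1 = NOT(f) = NOT 1 = 0
g2 = AND(g1, e) = AND(0, 1) = 0
g3 = OR(d, g2) = OR(1, 0) = 1
g4 = AND(g3, f) = AND(1, 1) = 1
g5 = AND(a, c) = AND(0, 1) = 0
g6 = NOR(b, g5) = NOR(0, 0) = 1
g7 = AND(g4, g6) = AND(1, 1) = 1
So g7 = 1.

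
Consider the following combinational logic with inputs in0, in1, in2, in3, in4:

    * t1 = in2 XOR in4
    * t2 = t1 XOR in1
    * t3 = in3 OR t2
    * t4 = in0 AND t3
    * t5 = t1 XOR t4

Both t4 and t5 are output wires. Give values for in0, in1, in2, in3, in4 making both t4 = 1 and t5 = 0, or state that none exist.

in0=1, in1=0, in2=0, in3=1, in4=1

Check with in0=1, in1=0, in2=0, in3=1, in4=1:
t1 = in2 XOR in4 = 0 XOR 1 = 1
t2 = t1 XOR in1 = 1 XOR 0 = 1
t3 = in3 OR t2 = 1 OR 1 = 1
t4 = in0 AND t3 = 1 AND 1 = 1
t5 = t1 XOR t4 = 1 XOR 1 = 0
So t4 = 1 and t5 = 0.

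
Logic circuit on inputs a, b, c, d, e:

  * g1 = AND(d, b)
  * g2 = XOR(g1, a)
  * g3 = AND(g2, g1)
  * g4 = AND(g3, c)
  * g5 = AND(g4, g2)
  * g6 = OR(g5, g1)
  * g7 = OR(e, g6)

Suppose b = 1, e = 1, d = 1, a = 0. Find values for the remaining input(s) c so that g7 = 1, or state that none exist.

g7 = OR(e, g6) must be 1, so at least one of e, g6 is 1.
Check with b = 1, e = 1, d = 1, a = 0 and c=1:
g1 = AND(d, b) = AND(1, 1) = 1
g2 = XOR(g1, a) = XOR(1, 0) = 1
g3 = AND(g2, g1) = AND(1, 1) = 1
g4 = AND(g3, c) = AND(1, 1) = 1
g5 = AND(g4, g2) = AND(1, 1) = 1
g6 = OR(g5, g1) = OR(1, 1) = 1
g7 = OR(e, g6) = OR(1, 1) = 1
So g7 = 1.

c=1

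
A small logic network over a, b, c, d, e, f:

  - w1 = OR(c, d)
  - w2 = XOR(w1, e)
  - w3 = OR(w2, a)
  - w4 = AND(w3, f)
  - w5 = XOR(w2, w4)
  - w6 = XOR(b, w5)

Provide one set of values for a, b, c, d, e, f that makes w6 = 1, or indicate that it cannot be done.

Check with a=1 b=0 c=0 d=0 e=0 f=1:
w1 = OR(c, d) = OR(0, 0) = 0
w2 = XOR(w1, e) = XOR(0, 0) = 0
w3 = OR(w2, a) = OR(0, 1) = 1
w4 = AND(w3, f) = AND(1, 1) = 1
w5 = XOR(w2, w4) = XOR(0, 1) = 1
w6 = XOR(b, w5) = XOR(0, 1) = 1
So w6 = 1 as required.

a=1 b=0 c=0 d=0 e=0 f=1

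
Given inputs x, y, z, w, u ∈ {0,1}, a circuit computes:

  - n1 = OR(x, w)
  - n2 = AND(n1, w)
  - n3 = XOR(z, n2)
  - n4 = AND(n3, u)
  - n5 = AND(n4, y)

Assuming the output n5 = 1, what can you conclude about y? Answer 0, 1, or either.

1

n5 = AND(n4, y) must be 1, so both n4 = 1 and y = 1.
n4 = AND(n3, u) must be 1, so both n3 = 1 and u = 1.
n3 = XOR(z, n2) must be 1, so z and n2 differ.
Every assignment with n5 = 1 has y = 1; there are 4 such assignment(s).
  x=0, y=1, z=0, w=1, u=1
  x=0, y=1, z=1, w=0, u=1
  x=1, y=1, z=0, w=1, u=1
  x=1, y=1, z=1, w=0, u=1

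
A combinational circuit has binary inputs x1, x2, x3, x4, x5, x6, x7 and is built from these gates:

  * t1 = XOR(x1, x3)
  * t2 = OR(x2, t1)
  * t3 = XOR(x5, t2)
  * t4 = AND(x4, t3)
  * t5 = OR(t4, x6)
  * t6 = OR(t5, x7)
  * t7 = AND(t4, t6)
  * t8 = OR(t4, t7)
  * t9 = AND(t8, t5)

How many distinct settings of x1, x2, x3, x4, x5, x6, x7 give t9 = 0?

t9 = AND(t8, t5) must be 0, so at least one of t8, t5 is 0.
Enumerating the 128 input combinations, 96 give t9 = 0 and 32 give t9 = 1.

96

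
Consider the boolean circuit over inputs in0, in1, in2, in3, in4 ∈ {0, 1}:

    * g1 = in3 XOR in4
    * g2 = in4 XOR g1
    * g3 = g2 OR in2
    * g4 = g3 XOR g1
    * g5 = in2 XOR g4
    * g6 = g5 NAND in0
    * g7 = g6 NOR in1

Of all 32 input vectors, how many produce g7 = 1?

g7 = g6 NOR in1 must be 1, so both g6 = 0 and in1 = 0.
Enumerating the 32 input combinations, 4 give g7 = 1 and 28 give g7 = 0.

4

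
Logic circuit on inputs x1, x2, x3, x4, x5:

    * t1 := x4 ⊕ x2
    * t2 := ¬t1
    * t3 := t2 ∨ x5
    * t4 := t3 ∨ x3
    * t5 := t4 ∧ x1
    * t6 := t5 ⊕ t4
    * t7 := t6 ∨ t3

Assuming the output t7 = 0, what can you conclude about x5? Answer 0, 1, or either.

0

t7 = t6 ∨ t3 must be 0, so both t6 = 0 and t3 = 0.
t6 = t5 ⊕ t4 must be 0, so t5 and t4 are equal.
Every assignment with t7 = 0 has x5 = 0; there are 6 such assignment(s).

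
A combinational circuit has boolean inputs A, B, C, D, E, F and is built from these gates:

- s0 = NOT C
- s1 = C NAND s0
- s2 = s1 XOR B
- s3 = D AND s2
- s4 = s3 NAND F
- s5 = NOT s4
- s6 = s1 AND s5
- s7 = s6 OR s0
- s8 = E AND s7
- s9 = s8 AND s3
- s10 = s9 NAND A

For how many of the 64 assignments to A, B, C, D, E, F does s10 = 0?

3

s10 = s9 NAND A must be 0, so both s9 = 1 and A = 1.
s9 = s8 AND s3 must be 1, so both s8 = 1 and s3 = 1.
s8 = E AND s7 must be 1, so both E = 1 and s7 = 1.
Satisfying assignments:
  A=1, B=0, C=0, D=1, E=1, F=0
  A=1, B=0, C=0, D=1, E=1, F=1
  A=1, B=0, C=1, D=1, E=1, F=1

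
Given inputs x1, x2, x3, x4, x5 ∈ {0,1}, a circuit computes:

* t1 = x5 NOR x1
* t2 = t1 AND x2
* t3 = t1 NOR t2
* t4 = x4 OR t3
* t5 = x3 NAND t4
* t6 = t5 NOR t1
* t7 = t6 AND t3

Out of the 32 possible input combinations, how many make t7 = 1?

t7 = t6 AND t3 must be 1, so both t6 = 1 and t3 = 1.
t6 = t5 NOR t1 must be 1, so both t5 = 0 and t1 = 0.
t3 = t1 NOR t2 must be 1, so both t1 = 0 and t2 = 0.
Enumerating the 32 input combinations, 12 give t7 = 1 and 20 give t7 = 0.

12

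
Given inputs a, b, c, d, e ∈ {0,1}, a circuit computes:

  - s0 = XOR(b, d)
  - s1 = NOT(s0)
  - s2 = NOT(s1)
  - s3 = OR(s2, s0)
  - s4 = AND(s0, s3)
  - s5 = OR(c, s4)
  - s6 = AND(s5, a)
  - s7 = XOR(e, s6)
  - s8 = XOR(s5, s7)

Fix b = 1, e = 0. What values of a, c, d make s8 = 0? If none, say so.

a=1, c=1, d=0

s8 = XOR(s5, s7) must be 0, so s5 and s7 are equal.
Check with b = 1, e = 0 and a=1, c=1, d=0:
s0 = XOR(b, d) = XOR(1, 0) = 1
s1 = NOT(s0) = NOT 1 = 0
s2 = NOT(s1) = NOT 0 = 1
s3 = OR(s2, s0) = OR(1, 1) = 1
s4 = AND(s0, s3) = AND(1, 1) = 1
s5 = OR(c, s4) = OR(1, 1) = 1
s6 = AND(s5, a) = AND(1, 1) = 1
s7 = XOR(e, s6) = XOR(0, 1) = 1
s8 = XOR(s5, s7) = XOR(1, 1) = 0
So s8 = 0.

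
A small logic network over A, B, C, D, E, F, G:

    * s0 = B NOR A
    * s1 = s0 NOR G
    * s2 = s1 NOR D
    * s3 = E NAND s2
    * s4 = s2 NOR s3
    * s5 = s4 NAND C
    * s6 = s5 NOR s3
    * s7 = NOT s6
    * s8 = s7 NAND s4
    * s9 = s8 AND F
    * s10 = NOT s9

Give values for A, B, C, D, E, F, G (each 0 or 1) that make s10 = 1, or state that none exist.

s10 = NOT s9 must be 1, so s9 = 0.
s9 = s8 AND F must be 0, so at least one of s8, F is 0.
Check with A=0 B=0 C=1 D=0 E=0 F=0 G=0:
s0 = B NOR A = 0 NOR 0 = 1
s1 = s0 NOR G = 1 NOR 0 = 0
s2 = s1 NOR D = 0 NOR 0 = 1
s3 = E NAND s2 = 0 NAND 1 = 1
s4 = s2 NOR s3 = 1 NOR 1 = 0
s5 = s4 NAND C = 0 NAND 1 = 1
s6 = s5 NOR s3 = 1 NOR 1 = 0
s7 = NOT s6 = NOT 0 = 1
s8 = s7 NAND s4 = 1 NAND 0 = 1
s9 = s8 AND F = 1 AND 0 = 0
s10 = NOT s9 = NOT 0 = 1
So s10 = 1 as required.

A=0 B=0 C=1 D=0 E=0 F=0 G=0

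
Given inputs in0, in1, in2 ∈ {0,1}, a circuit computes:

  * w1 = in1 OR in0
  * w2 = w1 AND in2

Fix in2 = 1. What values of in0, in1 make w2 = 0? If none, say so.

in0=0 in1=0

w2 = w1 AND in2 must be 0, so at least one of w1, in2 is 0.
Check with in2 = 1 and in0=0, in1=0:
w1 = in1 OR in0 = 0 OR 0 = 0
w2 = w1 AND in2 = 0 AND 1 = 0
So w2 = 0.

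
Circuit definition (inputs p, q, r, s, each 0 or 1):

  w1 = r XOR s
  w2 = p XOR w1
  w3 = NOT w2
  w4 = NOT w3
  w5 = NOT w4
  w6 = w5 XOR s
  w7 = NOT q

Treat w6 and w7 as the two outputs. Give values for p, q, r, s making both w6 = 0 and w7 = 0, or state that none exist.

p=0, q=1, r=1, s=1

Check with p=0, q=1, r=1, s=1:
w1 = r XOR s = 1 XOR 1 = 0
w2 = p XOR w1 = 0 XOR 0 = 0
w3 = NOT w2 = NOT 0 = 1
w4 = NOT w3 = NOT 1 = 0
w5 = NOT w4 = NOT 0 = 1
w6 = w5 XOR s = 1 XOR 1 = 0
w7 = NOT q = NOT 1 = 0
So w6 = 0 and w7 = 0.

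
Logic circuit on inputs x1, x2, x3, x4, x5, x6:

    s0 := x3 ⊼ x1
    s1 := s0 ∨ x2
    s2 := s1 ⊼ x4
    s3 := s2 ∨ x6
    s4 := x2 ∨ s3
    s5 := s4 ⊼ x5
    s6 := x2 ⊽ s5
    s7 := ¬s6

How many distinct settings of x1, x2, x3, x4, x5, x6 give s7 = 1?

51

s7 = ¬s6 must be 1, so s6 = 0.
s6 = x2 ⊽ s5 must be 0, so at least one of x2, s5 is 1.
Enumerating the 64 input combinations, 51 give s7 = 1 and 13 give s7 = 0.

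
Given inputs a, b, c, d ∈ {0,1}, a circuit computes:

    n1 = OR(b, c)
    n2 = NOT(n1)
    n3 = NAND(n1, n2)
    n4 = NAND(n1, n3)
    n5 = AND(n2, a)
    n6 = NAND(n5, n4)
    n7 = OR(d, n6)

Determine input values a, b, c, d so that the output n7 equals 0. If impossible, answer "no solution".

a=1, b=0, c=0, d=0

n7 = OR(d, n6) must be 0, so both d = 0 and n6 = 0.
Check with a=1, b=0, c=0, d=0:
n1 = OR(b, c) = OR(0, 0) = 0
n2 = NOT(n1) = NOT 0 = 1
n3 = NAND(n1, n2) = NAND(0, 1) = 1
n4 = NAND(n1, n3) = NAND(0, 1) = 1
n5 = AND(n2, a) = AND(1, 1) = 1
n6 = NAND(n5, n4) = NAND(1, 1) = 0
n7 = OR(d, n6) = OR(0, 0) = 0
So n7 = 0 as required.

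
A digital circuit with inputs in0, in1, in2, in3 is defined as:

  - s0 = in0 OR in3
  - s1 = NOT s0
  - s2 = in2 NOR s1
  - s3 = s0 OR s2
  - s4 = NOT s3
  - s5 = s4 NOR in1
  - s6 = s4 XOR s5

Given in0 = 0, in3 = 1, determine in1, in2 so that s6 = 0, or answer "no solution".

in1=1, in2=0

Check with in0 = 0, in3 = 1 and in1=1, in2=0:
s0 = in0 OR in3 = 0 OR 1 = 1
s1 = NOT s0 = NOT 1 = 0
s2 = in2 NOR s1 = 0 NOR 0 = 1
s3 = s0 OR s2 = 1 OR 1 = 1
s4 = NOT s3 = NOT 1 = 0
s5 = s4 NOR in1 = 0 NOR 1 = 0
s6 = s4 XOR s5 = 0 XOR 0 = 0
So s6 = 0.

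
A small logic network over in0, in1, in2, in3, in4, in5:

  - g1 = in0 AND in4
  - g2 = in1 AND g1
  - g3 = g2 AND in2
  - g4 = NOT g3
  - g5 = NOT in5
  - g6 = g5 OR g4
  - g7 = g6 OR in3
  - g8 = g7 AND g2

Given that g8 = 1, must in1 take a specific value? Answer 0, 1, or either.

1

g8 = g7 AND g2 must be 1, so both g7 = 1 and g2 = 1.
g7 = g6 OR in3 must be 1, so at least one of g6, in3 is 1.
g2 = in1 AND g1 must be 1, so both in1 = 1 and g1 = 1.
Every assignment with g8 = 1 has in1 = 1; there are 7 such assignment(s).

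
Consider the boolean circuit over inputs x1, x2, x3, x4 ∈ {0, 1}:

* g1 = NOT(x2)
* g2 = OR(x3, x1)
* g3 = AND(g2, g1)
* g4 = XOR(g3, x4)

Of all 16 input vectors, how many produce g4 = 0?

g4 = XOR(g3, x4) must be 0, so g3 and x4 are equal.
Enumerating the 16 input combinations, 8 give g4 = 0 and 8 give g4 = 1.

8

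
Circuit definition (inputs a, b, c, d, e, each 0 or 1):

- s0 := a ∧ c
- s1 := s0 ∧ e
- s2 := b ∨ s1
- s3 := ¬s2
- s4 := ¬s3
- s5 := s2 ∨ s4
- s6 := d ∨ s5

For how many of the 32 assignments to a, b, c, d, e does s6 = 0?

s6 = d ∨ s5 must be 0, so both d = 0 and s5 = 0.
s5 = s2 ∨ s4 must be 0, so both s2 = 0 and s4 = 0.
Enumerating the 32 input combinations, 7 give s6 = 0 and 25 give s6 = 1.

7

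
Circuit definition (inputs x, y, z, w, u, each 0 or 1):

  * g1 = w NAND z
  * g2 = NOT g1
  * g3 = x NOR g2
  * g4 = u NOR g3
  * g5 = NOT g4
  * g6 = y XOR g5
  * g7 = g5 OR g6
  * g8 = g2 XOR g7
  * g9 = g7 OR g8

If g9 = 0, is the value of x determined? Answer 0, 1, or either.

g9 = g7 OR g8 must be 0, so both g7 = 0 and g8 = 0.
Every assignment with g9 = 0 has x = 1; there are 3 such assignment(s).
  x=1, y=0, z=0, w=0, u=0
  x=1, y=0, z=0, w=1, u=0
  x=1, y=0, z=1, w=0, u=0

1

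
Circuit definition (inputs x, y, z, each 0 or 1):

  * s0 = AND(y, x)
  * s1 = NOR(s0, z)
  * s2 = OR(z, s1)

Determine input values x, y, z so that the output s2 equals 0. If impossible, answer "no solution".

s2 = OR(z, s1) must be 0, so both z = 0 and s1 = 0.
Check with x=1, y=1, z=0:
s0 = AND(y, x) = AND(1, 1) = 1
s1 = NOR(s0, z) = NOR(1, 0) = 0
s2 = OR(z, s1) = OR(0, 0) = 0
So s2 = 0 as required.

x=1, y=1, z=0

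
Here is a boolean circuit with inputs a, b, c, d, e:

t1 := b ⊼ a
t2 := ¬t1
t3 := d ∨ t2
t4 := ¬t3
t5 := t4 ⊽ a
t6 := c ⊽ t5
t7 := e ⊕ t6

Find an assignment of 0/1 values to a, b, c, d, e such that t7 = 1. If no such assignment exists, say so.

Check with a=0, b=0, c=0, d=1, e=1:
t1 = b ⊼ a = 0 ⊼ 0 = 1
t2 = ¬t1 = ¬1 = 0
t3 = d ∨ t2 = 1 ∨ 0 = 1
t4 = ¬t3 = ¬1 = 0
t5 = t4 ⊽ a = 0 ⊽ 0 = 1
t6 = c ⊽ t5 = 0 ⊽ 1 = 0
t7 = e ⊕ t6 = 1 ⊕ 0 = 1
So t7 = 1 as required.

a=0, b=0, c=0, d=1, e=1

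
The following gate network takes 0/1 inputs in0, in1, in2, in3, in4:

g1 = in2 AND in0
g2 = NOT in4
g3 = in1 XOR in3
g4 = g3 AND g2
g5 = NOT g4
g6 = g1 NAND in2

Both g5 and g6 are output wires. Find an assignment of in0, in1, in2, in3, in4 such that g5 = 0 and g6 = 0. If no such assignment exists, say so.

in0=1, in1=1, in2=1, in3=0, in4=0

Check with in0=1, in1=1, in2=1, in3=0, in4=0:
g1 = in2 AND in0 = 1 AND 1 = 1
g2 = NOT in4 = NOT 0 = 1
g3 = in1 XOR in3 = 1 XOR 0 = 1
g4 = g3 AND g2 = 1 AND 1 = 1
g5 = NOT g4 = NOT 1 = 0
g6 = g1 NAND in2 = 1 NAND 1 = 0
So g5 = 0 and g6 = 0.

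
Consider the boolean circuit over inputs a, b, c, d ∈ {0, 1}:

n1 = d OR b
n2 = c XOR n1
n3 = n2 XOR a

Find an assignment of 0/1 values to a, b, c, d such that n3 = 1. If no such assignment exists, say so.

n3 = n2 XOR a must be 1, so n2 and a differ.
Check with a=1 b=1 c=1 d=0:
n1 = d OR b = 0 OR 1 = 1
n2 = c XOR n1 = 1 XOR 1 = 0
n3 = n2 XOR a = 0 XOR 1 = 1
So n3 = 1 as required.

a=1 b=1 c=1 d=0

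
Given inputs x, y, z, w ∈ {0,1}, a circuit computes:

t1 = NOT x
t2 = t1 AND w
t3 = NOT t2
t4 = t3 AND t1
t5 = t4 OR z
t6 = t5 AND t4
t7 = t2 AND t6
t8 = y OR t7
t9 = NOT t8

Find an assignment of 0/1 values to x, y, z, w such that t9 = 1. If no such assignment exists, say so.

t9 = NOT t8 must be 1, so t8 = 0.
t8 = y OR t7 must be 0, so both y = 0 and t7 = 0.
Check with x=0, y=0, z=0, w=1:
t1 = NOT x = NOT 0 = 1
t2 = t1 AND w = 1 AND 1 = 1
t3 = NOT t2 = NOT 1 = 0
t4 = t3 AND t1 = 0 AND 1 = 0
t5 = t4 OR z = 0 OR 0 = 0
t6 = t5 AND t4 = 0 AND 0 = 0
t7 = t2 AND t6 = 1 AND 0 = 0
t8 = y OR t7 = 0 OR 0 = 0
t9 = NOT t8 = NOT 0 = 1
So t9 = 1 as required.

x=0, y=0, z=0, w=1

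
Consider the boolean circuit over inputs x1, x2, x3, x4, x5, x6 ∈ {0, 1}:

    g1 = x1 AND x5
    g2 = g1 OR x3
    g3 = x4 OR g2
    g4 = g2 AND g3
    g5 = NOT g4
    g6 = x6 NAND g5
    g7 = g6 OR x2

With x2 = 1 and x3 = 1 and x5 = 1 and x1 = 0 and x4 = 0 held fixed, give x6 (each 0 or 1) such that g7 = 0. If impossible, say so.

With x2 = 1 and x3 = 1 and x5 = 1 and x1 = 0 and x4 = 0 fixed, none of the 2 settings of x6 give g7 = 0.
For example, with x6=0:
g1 = x1 AND x5 = 0 AND 1 = 0
g2 = g1 OR x3 = 0 OR 1 = 1
g3 = x4 OR g2 = 0 OR 1 = 1
g4 = g2 AND g3 = 1 AND 1 = 1
g5 = NOT g4 = NOT 1 = 0
g6 = x6 NAND g5 = 0 NAND 0 = 1
g7 = g6 OR x2 = 1 OR 1 = 1
giving g7 = 1 ≠ 0.

no solution exists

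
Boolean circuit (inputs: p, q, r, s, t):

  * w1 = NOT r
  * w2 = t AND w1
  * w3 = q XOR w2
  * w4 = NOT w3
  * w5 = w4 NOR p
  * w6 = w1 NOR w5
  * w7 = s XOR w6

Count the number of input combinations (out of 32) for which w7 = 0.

w7 = s XOR w6 must be 0, so s and w6 are equal.
Enumerating the 32 input combinations, 16 give w7 = 0 and 16 give w7 = 1.

16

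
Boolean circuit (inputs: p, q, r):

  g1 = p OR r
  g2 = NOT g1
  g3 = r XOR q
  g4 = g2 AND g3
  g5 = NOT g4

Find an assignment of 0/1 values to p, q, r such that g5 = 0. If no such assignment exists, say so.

p=0 q=1 r=0

g5 = NOT g4 must be 0, so g4 = 1.
g4 = g2 AND g3 must be 1, so both g2 = 1 and g3 = 1.
Check with p=0 q=1 r=0:
g1 = p OR r = 0 OR 0 = 0
g2 = NOT g1 = NOT 0 = 1
g3 = r XOR q = 0 XOR 1 = 1
g4 = g2 AND g3 = 1 AND 1 = 1
g5 = NOT g4 = NOT 1 = 0
So g5 = 0 as required.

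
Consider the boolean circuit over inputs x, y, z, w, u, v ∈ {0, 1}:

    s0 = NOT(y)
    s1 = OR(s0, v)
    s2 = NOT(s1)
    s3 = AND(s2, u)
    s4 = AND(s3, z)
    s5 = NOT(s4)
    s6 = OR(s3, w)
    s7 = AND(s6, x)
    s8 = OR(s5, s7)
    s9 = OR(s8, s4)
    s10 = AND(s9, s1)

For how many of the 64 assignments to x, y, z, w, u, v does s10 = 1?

s10 = AND(s9, s1) must be 1, so both s9 = 1 and s1 = 1.
s9 = OR(s8, s4) must be 1, so at least one of s8, s4 is 1.
Enumerating the 64 input combinations, 48 give s10 = 1 and 16 give s10 = 0.

48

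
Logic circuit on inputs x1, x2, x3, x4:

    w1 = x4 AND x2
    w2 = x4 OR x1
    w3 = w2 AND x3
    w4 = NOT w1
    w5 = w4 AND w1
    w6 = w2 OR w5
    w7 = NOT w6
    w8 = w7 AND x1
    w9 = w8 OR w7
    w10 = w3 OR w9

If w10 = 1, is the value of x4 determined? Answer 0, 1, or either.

either

Both values of x4 occur among assignments with w10 = 1:
  x4=0: x1=0, x2=0, x3=0, x4=0
  x4=1: x1=0, x2=0, x3=1, x4=1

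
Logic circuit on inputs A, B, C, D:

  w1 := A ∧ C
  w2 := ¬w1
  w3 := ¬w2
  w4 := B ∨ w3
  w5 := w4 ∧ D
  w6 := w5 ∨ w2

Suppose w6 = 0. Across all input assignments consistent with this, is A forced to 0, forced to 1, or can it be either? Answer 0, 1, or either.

w6 = w5 ∨ w2 must be 0, so both w5 = 0 and w2 = 0.
w5 = w4 ∧ D must be 0, so at least one of w4, D is 0.
Every assignment with w6 = 0 has A = 1; there are 2 such assignment(s).
  A=1, B=0, C=1, D=0
  A=1, B=1, C=1, D=0

1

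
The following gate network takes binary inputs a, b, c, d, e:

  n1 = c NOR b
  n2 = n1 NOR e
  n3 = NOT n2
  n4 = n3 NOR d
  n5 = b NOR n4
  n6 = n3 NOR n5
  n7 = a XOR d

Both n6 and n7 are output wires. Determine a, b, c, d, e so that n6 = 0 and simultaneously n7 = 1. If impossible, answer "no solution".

Check with a=1, b=1, c=1, d=0, e=1:
n1 = c NOR b = 1 NOR 1 = 0
n2 = n1 NOR e = 0 NOR 1 = 0
n3 = NOT n2 = NOT 0 = 1
n4 = n3 NOR d = 1 NOR 0 = 0
n5 = b NOR n4 = 1 NOR 0 = 0
n6 = n3 NOR n5 = 1 NOR 0 = 0
n7 = a XOR d = 1 XOR 0 = 1
So n6 = 0 and n7 = 1.

a=1, b=1, c=1, d=0, e=1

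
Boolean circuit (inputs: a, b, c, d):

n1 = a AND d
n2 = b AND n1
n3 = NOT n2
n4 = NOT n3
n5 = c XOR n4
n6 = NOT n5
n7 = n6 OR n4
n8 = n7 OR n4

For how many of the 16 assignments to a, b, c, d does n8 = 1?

9

n8 = n7 OR n4 must be 1, so at least one of n7, n4 is 1.
Enumerating the 16 input combinations, 9 give n8 = 1 and 7 give n8 = 0.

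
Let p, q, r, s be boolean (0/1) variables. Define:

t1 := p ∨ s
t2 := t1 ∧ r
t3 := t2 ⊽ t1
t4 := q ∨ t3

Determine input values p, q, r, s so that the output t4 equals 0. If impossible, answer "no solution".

p=1, q=0, r=0, s=0

t4 = q ∨ t3 must be 0, so both q = 0 and t3 = 0.
t3 = t2 ⊽ t1 must be 0, so at least one of t2, t1 is 1.
Check with p=1, q=0, r=0, s=0:
t1 = p ∨ s = 1 ∨ 0 = 1
t2 = t1 ∧ r = 1 ∧ 0 = 0
t3 = t2 ⊽ t1 = 0 ⊽ 1 = 0
t4 = q ∨ t3 = 0 ∨ 0 = 0
So t4 = 0 as required.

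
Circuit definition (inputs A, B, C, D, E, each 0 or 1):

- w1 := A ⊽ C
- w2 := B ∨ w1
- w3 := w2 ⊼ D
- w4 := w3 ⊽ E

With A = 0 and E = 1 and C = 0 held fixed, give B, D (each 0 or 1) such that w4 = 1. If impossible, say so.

With A = 0 and E = 1 and C = 0 fixed, none of the 4 settings of B, D give w4 = 1.
For example, with B=0, D=0:
w1 = A ⊽ C = 0 ⊽ 0 = 1
w2 = B ∨ w1 = 0 ∨ 1 = 1
w3 = w2 ⊼ D = 1 ⊼ 0 = 1
w4 = w3 ⊽ E = 1 ⊽ 1 = 0
giving w4 = 0 ≠ 1.

no solution exists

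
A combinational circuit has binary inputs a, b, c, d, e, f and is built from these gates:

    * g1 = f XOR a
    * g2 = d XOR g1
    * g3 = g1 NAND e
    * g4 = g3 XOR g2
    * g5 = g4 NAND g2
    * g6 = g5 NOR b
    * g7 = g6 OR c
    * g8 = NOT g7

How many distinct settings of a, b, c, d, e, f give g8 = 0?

34

g8 = NOT g7 must be 0, so g7 = 1.
Enumerating the 64 input combinations, 34 give g8 = 0 and 30 give g8 = 1.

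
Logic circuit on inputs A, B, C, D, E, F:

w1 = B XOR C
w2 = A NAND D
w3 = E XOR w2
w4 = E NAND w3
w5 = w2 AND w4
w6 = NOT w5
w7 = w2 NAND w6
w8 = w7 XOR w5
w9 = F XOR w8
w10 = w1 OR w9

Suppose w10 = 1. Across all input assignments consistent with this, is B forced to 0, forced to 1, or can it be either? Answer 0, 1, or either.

Both values of B occur among assignments with w10 = 1:
  B=0: A=0, B=0, C=0, D=0, E=0, F=1
  B=1: A=0, B=1, C=0, D=0, E=0, F=0

either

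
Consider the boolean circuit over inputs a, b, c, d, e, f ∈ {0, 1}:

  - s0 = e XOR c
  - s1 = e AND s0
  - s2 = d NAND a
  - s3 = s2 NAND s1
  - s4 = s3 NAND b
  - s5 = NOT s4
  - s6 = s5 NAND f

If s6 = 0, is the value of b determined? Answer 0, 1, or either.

s6 = s5 NAND f must be 0, so both s5 = 1 and f = 1.
s5 = NOT s4 must be 1, so s4 = 0.
Every assignment with s6 = 0 has b = 1; there are 13 such assignment(s).

1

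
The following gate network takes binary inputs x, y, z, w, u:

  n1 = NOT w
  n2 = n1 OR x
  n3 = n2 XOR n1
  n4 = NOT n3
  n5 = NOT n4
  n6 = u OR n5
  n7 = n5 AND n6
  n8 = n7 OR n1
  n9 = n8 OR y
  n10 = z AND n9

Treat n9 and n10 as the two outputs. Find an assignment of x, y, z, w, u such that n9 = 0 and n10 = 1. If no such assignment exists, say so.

Across all 32 input combinations, none give both n9 = 0 and n10 = 1.

no solution exists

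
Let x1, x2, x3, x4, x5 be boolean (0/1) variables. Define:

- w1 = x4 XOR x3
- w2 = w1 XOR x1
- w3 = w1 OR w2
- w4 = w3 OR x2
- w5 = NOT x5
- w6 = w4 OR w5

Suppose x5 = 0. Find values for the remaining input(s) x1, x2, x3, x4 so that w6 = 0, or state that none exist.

With x5 = 0 fixed, none of the 16 settings of x1, x2, x3, x4 give w6 = 0.
For example, with x1=1, x2=1, x3=1, x4=1:
w1 = x4 XOR x3 = 1 XOR 1 = 0
w2 = w1 XOR x1 = 0 XOR 1 = 1
w3 = w1 OR w2 = 0 OR 1 = 1
w4 = w3 OR x2 = 1 OR 1 = 1
w5 = NOT x5 = NOT 0 = 1
w6 = w4 OR w5 = 1 OR 1 = 1
giving w6 = 1 ≠ 0.

no solution exists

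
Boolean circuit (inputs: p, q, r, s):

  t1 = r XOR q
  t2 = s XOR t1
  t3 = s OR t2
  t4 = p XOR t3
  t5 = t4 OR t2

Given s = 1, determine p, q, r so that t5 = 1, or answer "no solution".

t5 = t4 OR t2 must be 1, so at least one of t4, t2 is 1.
Check with s = 1 and p=0, q=1, r=0:
t1 = r XOR q = 0 XOR 1 = 1
t2 = s XOR t1 = 1 XOR 1 = 0
t3 = s OR t2 = 1 OR 0 = 1
t4 = p XOR t3 = 0 XOR 1 = 1
t5 = t4 OR t2 = 1 OR 0 = 1
So t5 = 1.

p=0, q=1, r=0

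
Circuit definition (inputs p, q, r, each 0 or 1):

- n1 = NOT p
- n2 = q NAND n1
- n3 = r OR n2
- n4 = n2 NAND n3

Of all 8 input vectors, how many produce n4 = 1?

2

n4 = n2 NAND n3 must be 1, so at least one of n2, n3 is 0.
Satisfying assignments:
  p=0, q=1, r=0
  p=0, q=1, r=1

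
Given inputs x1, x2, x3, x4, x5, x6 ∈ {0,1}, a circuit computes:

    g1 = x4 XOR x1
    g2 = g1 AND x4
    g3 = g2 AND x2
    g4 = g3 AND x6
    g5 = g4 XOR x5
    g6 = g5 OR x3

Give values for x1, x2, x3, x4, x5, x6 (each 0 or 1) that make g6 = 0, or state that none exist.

x1=0, x2=0, x3=0, x4=0, x5=0, x6=1

g6 = g5 OR x3 must be 0, so both g5 = 0 and x3 = 0.
Check with x1=0, x2=0, x3=0, x4=0, x5=0, x6=1:
g1 = x4 XOR x1 = 0 XOR 0 = 0
g2 = g1 AND x4 = 0 AND 0 = 0
g3 = g2 AND x2 = 0 AND 0 = 0
g4 = g3 AND x6 = 0 AND 1 = 0
g5 = g4 XOR x5 = 0 XOR 0 = 0
g6 = g5 OR x3 = 0 OR 0 = 0
So g6 = 0 as required.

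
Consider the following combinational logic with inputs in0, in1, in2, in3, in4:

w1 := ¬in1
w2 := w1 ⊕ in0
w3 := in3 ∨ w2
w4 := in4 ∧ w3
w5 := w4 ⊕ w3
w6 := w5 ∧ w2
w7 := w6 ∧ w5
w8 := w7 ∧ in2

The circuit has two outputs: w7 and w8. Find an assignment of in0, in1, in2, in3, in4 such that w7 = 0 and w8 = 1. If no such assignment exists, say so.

no solution exists

Across all 32 input combinations, none give both w7 = 0 and w8 = 1.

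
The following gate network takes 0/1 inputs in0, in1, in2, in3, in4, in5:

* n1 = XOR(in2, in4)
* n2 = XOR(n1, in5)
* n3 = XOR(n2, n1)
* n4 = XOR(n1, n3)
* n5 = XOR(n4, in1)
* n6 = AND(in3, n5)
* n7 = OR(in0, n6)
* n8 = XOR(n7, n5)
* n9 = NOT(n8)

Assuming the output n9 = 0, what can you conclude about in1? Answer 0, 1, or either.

Both values of in1 occur among assignments with n9 = 0:
  in1=0: in0=0, in1=0, in2=0, in3=0, in4=0, in5=1
  in1=1: in0=0, in1=1, in2=0, in3=0, in4=0, in5=0

either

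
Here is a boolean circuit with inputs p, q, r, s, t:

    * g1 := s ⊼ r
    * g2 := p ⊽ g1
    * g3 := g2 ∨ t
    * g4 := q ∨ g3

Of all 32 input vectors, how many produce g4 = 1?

25

g4 = q ∨ g3 must be 1, so at least one of q, g3 is 1.
Enumerating the 32 input combinations, 25 give g4 = 1 and 7 give g4 = 0.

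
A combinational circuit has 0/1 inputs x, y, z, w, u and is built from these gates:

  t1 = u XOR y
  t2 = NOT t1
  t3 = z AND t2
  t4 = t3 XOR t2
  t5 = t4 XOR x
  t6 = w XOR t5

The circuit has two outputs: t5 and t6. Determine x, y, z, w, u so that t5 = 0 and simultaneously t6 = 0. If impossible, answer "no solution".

Check with x=0, y=0, z=1, w=0, u=1:
t1 = u XOR y = 1 XOR 0 = 1
t2 = NOT t1 = NOT 1 = 0
t3 = z AND t2 = 1 AND 0 = 0
t4 = t3 XOR t2 = 0 XOR 0 = 0
t5 = t4 XOR x = 0 XOR 0 = 0
t6 = w XOR t5 = 0 XOR 0 = 0
So t5 = 0 and t6 = 0.

x=0, y=0, z=1, w=0, u=1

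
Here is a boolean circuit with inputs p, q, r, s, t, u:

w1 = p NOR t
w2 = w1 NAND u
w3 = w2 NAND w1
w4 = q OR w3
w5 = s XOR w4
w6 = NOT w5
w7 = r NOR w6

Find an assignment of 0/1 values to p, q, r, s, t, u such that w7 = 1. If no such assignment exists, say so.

p=1, q=0, r=0, s=0, t=1, u=0

Check with p=1, q=0, r=0, s=0, t=1, u=0:
w1 = p NOR t = 1 NOR 1 = 0
w2 = w1 NAND u = 0 NAND 0 = 1
w3 = w2 NAND w1 = 1 NAND 0 = 1
w4 = q OR w3 = 0 OR 1 = 1
w5 = s XOR w4 = 0 XOR 1 = 1
w6 = NOT w5 = NOT 1 = 0
w7 = r NOR w6 = 0 NOR 0 = 1
So w7 = 1 as required.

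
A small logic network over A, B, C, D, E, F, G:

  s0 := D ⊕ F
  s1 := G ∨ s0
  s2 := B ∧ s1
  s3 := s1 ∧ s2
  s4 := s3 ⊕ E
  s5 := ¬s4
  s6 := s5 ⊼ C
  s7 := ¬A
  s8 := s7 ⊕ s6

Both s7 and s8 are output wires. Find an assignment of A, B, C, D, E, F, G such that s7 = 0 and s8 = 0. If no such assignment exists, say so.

Check with A=1, B=1, C=1, D=0, E=1, F=1, G=1:
s0 = D ⊕ F = 0 ⊕ 1 = 1
s1 = G ∨ s0 = 1 ∨ 1 = 1
s2 = B ∧ s1 = 1 ∧ 1 = 1
s3 = s1 ∧ s2 = 1 ∧ 1 = 1
s4 = s3 ⊕ E = 1 ⊕ 1 = 0
s5 = ¬s4 = ¬0 = 1
s6 = s5 ⊼ C = 1 ⊼ 1 = 0
s7 = ¬A = ¬1 = 0
s8 = s7 ⊕ s6 = 0 ⊕ 0 = 0
So s7 = 0 and s8 = 0.

A=1, B=1, C=1, D=0, E=1, F=1, G=1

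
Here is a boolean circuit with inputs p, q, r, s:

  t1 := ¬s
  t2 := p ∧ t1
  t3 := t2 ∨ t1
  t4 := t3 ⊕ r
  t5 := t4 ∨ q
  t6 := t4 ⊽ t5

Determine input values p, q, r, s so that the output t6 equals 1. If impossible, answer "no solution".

p=0 q=0 r=1 s=0

t6 = t4 ⊽ t5 must be 1, so both t4 = 0 and t5 = 0.
Check with p=0 q=0 r=1 s=0:
t1 = ¬s = ¬0 = 1
t2 = p ∧ t1 = 0 ∧ 1 = 0
t3 = t2 ∨ t1 = 0 ∨ 1 = 1
t4 = t3 ⊕ r = 1 ⊕ 1 = 0
t5 = t4 ∨ q = 0 ∨ 0 = 0
t6 = t4 ⊽ t5 = 0 ⊽ 0 = 1
So t6 = 1 as required.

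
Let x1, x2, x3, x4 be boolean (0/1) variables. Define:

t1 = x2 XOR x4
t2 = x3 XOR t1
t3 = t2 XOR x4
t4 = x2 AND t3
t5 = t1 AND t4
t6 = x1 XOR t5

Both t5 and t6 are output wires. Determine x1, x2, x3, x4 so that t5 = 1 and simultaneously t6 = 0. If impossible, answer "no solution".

x1=1, x2=1, x3=0, x4=0

Check with x1=1, x2=1, x3=0, x4=0:
t1 = x2 XOR x4 = 1 XOR 0 = 1
t2 = x3 XOR t1 = 0 XOR 1 = 1
t3 = t2 XOR x4 = 1 XOR 0 = 1
t4 = x2 AND t3 = 1 AND 1 = 1
t5 = t1 AND t4 = 1 AND 1 = 1
t6 = x1 XOR t5 = 1 XOR 1 = 0
So t5 = 1 and t6 = 0.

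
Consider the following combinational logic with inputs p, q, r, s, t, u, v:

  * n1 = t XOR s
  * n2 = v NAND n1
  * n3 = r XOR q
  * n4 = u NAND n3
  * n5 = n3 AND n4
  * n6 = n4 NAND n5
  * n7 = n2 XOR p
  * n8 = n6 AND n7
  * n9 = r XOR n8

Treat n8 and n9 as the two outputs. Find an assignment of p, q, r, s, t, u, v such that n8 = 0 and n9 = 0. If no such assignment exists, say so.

Check with p=0, q=1, r=0, s=1, t=0, u=0, v=1:
n1 = t XOR s = 0 XOR 1 = 1
n2 = v NAND n1 = 1 NAND 1 = 0
n3 = r XOR q = 0 XOR 1 = 1
n4 = u NAND n3 = 0 NAND 1 = 1
n5 = n3 AND n4 = 1 AND 1 = 1
n6 = n4 NAND n5 = 1 NAND 1 = 0
n7 = n2 XOR p = 0 XOR 0 = 0
n8 = n6 AND n7 = 0 AND 0 = 0
n9 = r XOR n8 = 0 XOR 0 = 0
So n8 = 0 and n9 = 0.

p=0, q=1, r=0, s=1, t=0, u=0, v=1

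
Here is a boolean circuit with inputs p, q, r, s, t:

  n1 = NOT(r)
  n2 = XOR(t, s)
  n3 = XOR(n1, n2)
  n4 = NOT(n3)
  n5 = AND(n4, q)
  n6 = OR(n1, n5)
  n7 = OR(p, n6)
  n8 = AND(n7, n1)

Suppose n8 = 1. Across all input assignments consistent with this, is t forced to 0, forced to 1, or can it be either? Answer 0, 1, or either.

Both values of t occur among assignments with n8 = 1:
  t=0: p=0, q=0, r=0, s=0, t=0
  t=1: p=0, q=0, r=0, s=0, t=1

either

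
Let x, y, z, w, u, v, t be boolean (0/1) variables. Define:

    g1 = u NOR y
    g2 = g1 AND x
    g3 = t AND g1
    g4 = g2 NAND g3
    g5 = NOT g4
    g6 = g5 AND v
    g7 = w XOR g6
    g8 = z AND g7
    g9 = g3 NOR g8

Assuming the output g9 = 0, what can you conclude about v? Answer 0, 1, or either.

either

Both values of v occur among assignments with g9 = 0:
  v=0: x=0, y=0, z=0, w=0, u=0, v=0, t=1
  v=1: x=0, y=0, z=0, w=0, u=0, v=1, t=1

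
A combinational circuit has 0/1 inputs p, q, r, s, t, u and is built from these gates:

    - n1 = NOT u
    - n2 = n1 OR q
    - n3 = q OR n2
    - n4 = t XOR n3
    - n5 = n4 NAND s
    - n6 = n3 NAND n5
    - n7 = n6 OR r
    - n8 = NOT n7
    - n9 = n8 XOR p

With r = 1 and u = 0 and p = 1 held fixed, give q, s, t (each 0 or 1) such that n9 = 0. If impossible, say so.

no solution exists

With r = 1 and u = 0 and p = 1 fixed, none of the 8 settings of q, s, t give n9 = 0.
For example, with q=0, s=1, t=0:
n1 = NOT u = NOT 0 = 1
n2 = n1 OR q = 1 OR 0 = 1
n3 = q OR n2 = 0 OR 1 = 1
n4 = t XOR n3 = 0 XOR 1 = 1
n5 = n4 NAND s = 1 NAND 1 = 0
n6 = n3 NAND n5 = 1 NAND 0 = 1
n7 = n6 OR r = 1 OR 1 = 1
n8 = NOT n7 = NOT 1 = 0
n9 = n8 XOR p = 0 XOR 1 = 1
giving n9 = 1 ≠ 0.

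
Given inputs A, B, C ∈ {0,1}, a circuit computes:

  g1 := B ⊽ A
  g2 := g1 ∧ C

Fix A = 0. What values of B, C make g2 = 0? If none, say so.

Check with A = 0 and B=0, C=0:
g1 = B ⊽ A = 0 ⊽ 0 = 1
g2 = g1 ∧ C = 1 ∧ 0 = 0
So g2 = 0.

B=0, C=0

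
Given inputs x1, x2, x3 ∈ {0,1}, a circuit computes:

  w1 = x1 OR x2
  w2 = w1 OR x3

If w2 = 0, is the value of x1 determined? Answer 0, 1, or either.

0

w2 = w1 OR x3 must be 0, so both w1 = 0 and x3 = 0.
w1 = x1 OR x2 must be 0, so both x1 = 0 and x2 = 0.
Every assignment with w2 = 0 has x1 = 0; there are 1 such assignment(s).
  x1=0, x2=0, x3=0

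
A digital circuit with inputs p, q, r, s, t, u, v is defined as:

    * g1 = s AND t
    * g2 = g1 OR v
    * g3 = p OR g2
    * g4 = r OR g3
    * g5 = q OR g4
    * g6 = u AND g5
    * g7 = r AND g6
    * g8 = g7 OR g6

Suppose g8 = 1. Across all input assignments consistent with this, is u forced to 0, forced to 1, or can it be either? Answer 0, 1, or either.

1

g8 = g7 OR g6 must be 1, so at least one of g7, g6 is 1.
Every assignment with g8 = 1 has u = 1; there are 61 such assignment(s).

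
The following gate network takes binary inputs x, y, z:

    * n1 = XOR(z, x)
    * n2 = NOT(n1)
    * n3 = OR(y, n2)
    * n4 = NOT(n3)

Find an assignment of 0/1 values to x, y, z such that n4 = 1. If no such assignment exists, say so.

n4 = NOT(n3) must be 1, so n3 = 0.
Check with x=1, y=0, z=0:
n1 = XOR(z, x) = XOR(0, 1) = 1
n2 = NOT(n1) = NOT 1 = 0
n3 = OR(y, n2) = OR(0, 0) = 0
n4 = NOT(n3) = NOT 0 = 1
So n4 = 1 as required.

x=1, y=0, z=0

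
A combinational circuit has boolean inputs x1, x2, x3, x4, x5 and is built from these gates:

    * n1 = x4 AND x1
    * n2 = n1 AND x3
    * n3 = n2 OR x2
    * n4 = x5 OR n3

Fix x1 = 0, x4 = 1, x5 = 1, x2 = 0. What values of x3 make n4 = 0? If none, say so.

With x1 = 0, x4 = 1, x5 = 1, x2 = 0 fixed, none of the 2 settings of x3 give n4 = 0.
For example, with x3=0:
n1 = x4 AND x1 = 1 AND 0 = 0
n2 = n1 AND x3 = 0 AND 0 = 0
n3 = n2 OR x2 = 0 OR 0 = 0
n4 = x5 OR n3 = 1 OR 0 = 1
giving n4 = 1 ≠ 0.

no solution exists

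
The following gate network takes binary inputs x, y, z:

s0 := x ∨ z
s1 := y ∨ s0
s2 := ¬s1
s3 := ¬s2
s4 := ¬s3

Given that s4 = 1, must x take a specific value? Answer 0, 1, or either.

s4 = ¬s3 must be 1, so s3 = 0.
s3 = ¬s2 must be 0, so s2 = 1.
s2 = ¬s1 must be 1, so s1 = 0.
Every assignment with s4 = 1 has x = 0; there are 1 such assignment(s).
  x=0, y=0, z=0

0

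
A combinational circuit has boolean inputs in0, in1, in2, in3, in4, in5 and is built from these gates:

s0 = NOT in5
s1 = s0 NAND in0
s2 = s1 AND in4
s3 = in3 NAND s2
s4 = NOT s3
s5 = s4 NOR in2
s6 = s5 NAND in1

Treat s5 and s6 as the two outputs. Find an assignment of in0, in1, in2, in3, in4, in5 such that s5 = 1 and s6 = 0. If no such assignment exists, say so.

in0=1, in1=1, in2=0, in3=0, in4=1, in5=1

Check with in0=1, in1=1, in2=0, in3=0, in4=1, in5=1:
s0 = NOT in5 = NOT 1 = 0
s1 = s0 NAND in0 = 0 NAND 1 = 1
s2 = s1 AND in4 = 1 AND 1 = 1
s3 = in3 NAND s2 = 0 NAND 1 = 1
s4 = NOT s3 = NOT 1 = 0
s5 = s4 NOR in2 = 0 NOR 0 = 1
s6 = s5 NAND in1 = 1 NAND 1 = 0
So s5 = 1 and s6 = 0.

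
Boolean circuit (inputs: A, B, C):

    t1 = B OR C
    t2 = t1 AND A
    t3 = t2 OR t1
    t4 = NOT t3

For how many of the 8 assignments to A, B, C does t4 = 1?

2

t4 = NOT t3 must be 1, so t3 = 0.
t3 = t2 OR t1 must be 0, so both t2 = 0 and t1 = 0.
Satisfying assignments:
  A=0, B=0, C=0
  A=1, B=0, C=0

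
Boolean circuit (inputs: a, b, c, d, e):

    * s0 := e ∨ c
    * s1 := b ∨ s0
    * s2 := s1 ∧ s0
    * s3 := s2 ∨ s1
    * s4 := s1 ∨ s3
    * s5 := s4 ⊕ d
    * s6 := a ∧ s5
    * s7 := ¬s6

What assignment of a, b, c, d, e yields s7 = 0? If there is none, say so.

a=1, b=0, c=0, d=0, e=1

Check with a=1, b=0, c=0, d=0, e=1:
s0 = e ∨ c = 1 ∨ 0 = 1
s1 = b ∨ s0 = 0 ∨ 1 = 1
s2 = s1 ∧ s0 = 1 ∧ 1 = 1
s3 = s2 ∨ s1 = 1 ∨ 1 = 1
s4 = s1 ∨ s3 = 1 ∨ 1 = 1
s5 = s4 ⊕ d = 1 ⊕ 0 = 1
s6 = a ∧ s5 = 1 ∧ 1 = 1
s7 = ¬s6 = ¬1 = 0
So s7 = 0 as required.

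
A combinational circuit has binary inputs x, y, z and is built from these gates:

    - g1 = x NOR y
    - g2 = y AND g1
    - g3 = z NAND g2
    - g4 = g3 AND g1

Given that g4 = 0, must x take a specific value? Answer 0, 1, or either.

either

Both values of x occur among assignments with g4 = 0:
  x=0: x=0, y=1, z=0
  x=1: x=1, y=0, z=0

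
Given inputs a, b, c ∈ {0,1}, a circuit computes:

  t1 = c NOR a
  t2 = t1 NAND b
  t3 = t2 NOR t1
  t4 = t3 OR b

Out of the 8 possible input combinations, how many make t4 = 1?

t4 = t3 OR b must be 1, so at least one of t3, b is 1.
Enumerating the 8 input combinations, 4 give t4 = 1 and 4 give t4 = 0.

4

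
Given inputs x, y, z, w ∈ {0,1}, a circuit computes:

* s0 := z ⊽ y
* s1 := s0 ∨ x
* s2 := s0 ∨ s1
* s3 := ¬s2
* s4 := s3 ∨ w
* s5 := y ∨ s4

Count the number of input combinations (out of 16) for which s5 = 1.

s5 = y ∨ s4 must be 1, so at least one of y, s4 is 1.
Enumerating the 16 input combinations, 13 give s5 = 1 and 3 give s5 = 0.

13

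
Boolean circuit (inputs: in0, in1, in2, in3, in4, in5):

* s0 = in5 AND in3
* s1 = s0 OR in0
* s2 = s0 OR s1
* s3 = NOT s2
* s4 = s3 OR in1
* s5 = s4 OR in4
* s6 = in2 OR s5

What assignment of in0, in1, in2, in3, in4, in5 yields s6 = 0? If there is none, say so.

in0=1, in1=0, in2=0, in3=0, in4=0, in5=0

Check with in0=1, in1=0, in2=0, in3=0, in4=0, in5=0:
s0 = in5 AND in3 = 0 AND 0 = 0
s1 = s0 OR in0 = 0 OR 1 = 1
s2 = s0 OR s1 = 0 OR 1 = 1
s3 = NOT s2 = NOT 1 = 0
s4 = s3 OR in1 = 0 OR 0 = 0
s5 = s4 OR in4 = 0 OR 0 = 0
s6 = in2 OR s5 = 0 OR 0 = 0
So s6 = 0 as required.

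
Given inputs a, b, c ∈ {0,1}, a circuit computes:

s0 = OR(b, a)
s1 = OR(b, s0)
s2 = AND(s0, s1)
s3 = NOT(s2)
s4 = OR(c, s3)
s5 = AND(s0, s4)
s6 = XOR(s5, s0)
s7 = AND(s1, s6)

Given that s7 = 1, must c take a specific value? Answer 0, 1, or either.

0

s7 = AND(s1, s6) must be 1, so both s1 = 1 and s6 = 1.
s1 = OR(b, s0) must be 1, so at least one of b, s0 is 1.
Every assignment with s7 = 1 has c = 0; there are 3 such assignment(s).
  a=0, b=1, c=0
  a=1, b=0, c=0
  a=1, b=1, c=0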